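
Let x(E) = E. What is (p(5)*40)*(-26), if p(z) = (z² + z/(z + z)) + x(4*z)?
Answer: -47320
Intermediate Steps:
p(z) = ½ + z² + 4*z (p(z) = (z² + z/(z + z)) + 4*z = (z² + z/((2*z))) + 4*z = (z² + (1/(2*z))*z) + 4*z = (z² + ½) + 4*z = (½ + z²) + 4*z = ½ + z² + 4*z)
(p(5)*40)*(-26) = ((½ + 5² + 4*5)*40)*(-26) = ((½ + 25 + 20)*40)*(-26) = ((91/2)*40)*(-26) = 1820*(-26) = -47320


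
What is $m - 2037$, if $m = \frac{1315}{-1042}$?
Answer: $- \frac{2123869}{1042} \approx -2038.3$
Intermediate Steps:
$m = - \frac{1315}{1042}$ ($m = 1315 \left(- \frac{1}{1042}\right) = - \frac{1315}{1042} \approx -1.262$)
$m - 2037 = - \frac{1315}{1042} - 2037 = - \frac{2123869}{1042}$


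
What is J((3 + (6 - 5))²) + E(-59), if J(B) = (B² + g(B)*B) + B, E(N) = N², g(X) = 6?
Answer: 3849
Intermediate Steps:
J(B) = B² + 7*B (J(B) = (B² + 6*B) + B = B² + 7*B)
J((3 + (6 - 5))²) + E(-59) = (3 + (6 - 5))²*(7 + (3 + (6 - 5))²) + (-59)² = (3 + 1)²*(7 + (3 + 1)²) + 3481 = 4²*(7 + 4²) + 3481 = 16*(7 + 16) + 3481 = 16*23 + 3481 = 368 + 3481 = 3849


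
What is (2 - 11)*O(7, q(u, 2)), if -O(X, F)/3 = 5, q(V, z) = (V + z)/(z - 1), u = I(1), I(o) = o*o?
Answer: 135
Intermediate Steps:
I(o) = o²
u = 1 (u = 1² = 1)
q(V, z) = (V + z)/(-1 + z)
O(X, F) = -15 (O(X, F) = -3*5 = -15)
(2 - 11)*O(7, q(u, 2)) = (2 - 11)*(-15) = -9*(-15) = 135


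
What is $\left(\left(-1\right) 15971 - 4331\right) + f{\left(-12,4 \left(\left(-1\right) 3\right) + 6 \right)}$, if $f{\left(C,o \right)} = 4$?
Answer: $-20298$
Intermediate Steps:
$\left(\left(-1\right) 15971 - 4331\right) + f{\left(-12,4 \left(\left(-1\right) 3\right) + 6 \right)} = \left(\left(-1\right) 15971 - 4331\right) + 4 = \left(-15971 - 4331\right) + 4 = -20302 + 4 = -20298$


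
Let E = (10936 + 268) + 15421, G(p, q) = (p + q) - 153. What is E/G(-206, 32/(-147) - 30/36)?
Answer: -521850/7057 ≈ -73.948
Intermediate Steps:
G(p, q) = -153 + p + q
E = 26625 (E = 11204 + 15421 = 26625)
E/G(-206, 32/(-147) - 30/36) = 26625/(-153 - 206 + (32/(-147) - 30/36)) = 26625/(-153 - 206 + (32*(-1/147) - 30*1/36)) = 26625/(-153 - 206 + (-32/147 - ⅚)) = 26625/(-153 - 206 - 103/98) = 26625/(-35285/98) = 26625*(-98/35285) = -521850/7057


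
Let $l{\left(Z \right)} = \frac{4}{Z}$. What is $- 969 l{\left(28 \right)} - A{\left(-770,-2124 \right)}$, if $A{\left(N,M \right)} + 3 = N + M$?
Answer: $\frac{19310}{7} \approx 2758.6$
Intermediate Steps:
$A{\left(N,M \right)} = -3 + M + N$ ($A{\left(N,M \right)} = -3 + \left(N + M\right) = -3 + \left(M + N\right) = -3 + M + N$)
$- 969 l{\left(28 \right)} - A{\left(-770,-2124 \right)} = - 969 \cdot \frac{4}{28} - \left(-3 - 2124 - 770\right) = - 969 \cdot 4 \cdot \frac{1}{28} - -2897 = \left(-969\right) \frac{1}{7} + 2897 = - \frac{969}{7} + 2897 = \frac{19310}{7}$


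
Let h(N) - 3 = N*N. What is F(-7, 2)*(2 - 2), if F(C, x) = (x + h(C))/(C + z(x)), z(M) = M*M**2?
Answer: 0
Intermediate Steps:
z(M) = M**3
h(N) = 3 + N**2 (h(N) = 3 + N*N = 3 + N**2)
F(C, x) = (3 + x + C**2)/(C + x**3) (F(C, x) = (x + (3 + C**2))/(C + x**3) = (3 + x + C**2)/(C + x**3))
F(-7, 2)*(2 - 2) = ((3 + 2 + (-7)**2)/(-7 + 2**3))*(2 - 2) = ((3 + 2 + 49)/(-7 + 8))*0 = (54/1)*0 = (1*54)*0 = 54*0 = 0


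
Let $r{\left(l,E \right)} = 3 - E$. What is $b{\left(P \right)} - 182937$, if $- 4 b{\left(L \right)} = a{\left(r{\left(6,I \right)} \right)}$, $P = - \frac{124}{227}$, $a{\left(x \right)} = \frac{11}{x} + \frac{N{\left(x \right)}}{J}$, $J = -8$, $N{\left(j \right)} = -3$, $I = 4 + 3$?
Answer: $- \frac{5853965}{32} \approx -1.8294 \cdot 10^{5}$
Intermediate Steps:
$I = 7$
$a{\left(x \right)} = \frac{3}{8} + \frac{11}{x}$ ($a{\left(x \right)} = \frac{11}{x} - \frac{3}{-8} = \frac{11}{x} - - \frac{3}{8} = \frac{11}{x} + \frac{3}{8} = \frac{3}{8} + \frac{11}{x}$)
$P = - \frac{124}{227}$ ($P = \left(-124\right) \frac{1}{227} = - \frac{124}{227} \approx -0.54626$)
$b{\left(L \right)} = \frac{19}{32}$ ($b{\left(L \right)} = - \frac{\frac{3}{8} + \frac{11}{3 - 7}}{4} = - \frac{\frac{3}{8} + \frac{11}{-4}}{4} = - \frac{\frac{3}{8} + 11 \left(- \frac{1}{4}\right)}{4} = - \frac{\frac{3}{8} - \frac{11}{4}}{4} = \left(- \frac{1}{4}\right) \left(- \frac{19}{8}\right) = \frac{19}{32}$)
$b{\left(P \right)} - 182937 = \frac{19}{32} - 182937 = - \frac{5853965}{32}$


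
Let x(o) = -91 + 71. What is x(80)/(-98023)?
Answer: 20/98023 ≈ 0.00020403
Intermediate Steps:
x(o) = -20
x(80)/(-98023) = -20/(-98023) = -20*(-1/98023) = 20/98023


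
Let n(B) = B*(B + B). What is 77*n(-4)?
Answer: 2464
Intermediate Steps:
n(B) = 2*B² (n(B) = B*(2*B) = 2*B²)
77*n(-4) = 77*(2*(-4)²) = 77*(2*16) = 77*32 = 2464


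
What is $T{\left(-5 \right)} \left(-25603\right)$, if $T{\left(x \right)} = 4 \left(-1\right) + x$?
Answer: $230427$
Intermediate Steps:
$T{\left(x \right)} = -4 + x$
$T{\left(-5 \right)} \left(-25603\right) = \left(-4 - 5\right) \left(-25603\right) = \left(-9\right) \left(-25603\right) = 230427$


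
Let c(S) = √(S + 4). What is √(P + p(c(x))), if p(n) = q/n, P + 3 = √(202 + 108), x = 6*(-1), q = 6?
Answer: √(-3 + √310 - 3*I*√2) ≈ 3.8612 - 0.5494*I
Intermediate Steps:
x = -6
c(S) = √(4 + S)
P = -3 + √310 (P = -3 + √(202 + 108) = -3 + √310 ≈ 14.607)
p(n) = 6/n
√(P + p(c(x))) = √((-3 + √310) + 6/(√(4 - 6))) = √((-3 + √310) + 6/(√(-2))) = √((-3 + √310) + 6/((I*√2))) = √((-3 + √310) + 6*(-I*√2/2)) = √((-3 + √310) - 3*I*√2) = √(-3 + √310 - 3*I*√2)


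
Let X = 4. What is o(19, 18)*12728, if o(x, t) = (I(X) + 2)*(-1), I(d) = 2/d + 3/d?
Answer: -41366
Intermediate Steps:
I(d) = 5/d
o(x, t) = -13/4 (o(x, t) = (5/4 + 2)*(-1) = (13/4)*(-1) = -13/4)
o(19, 18)*12728 = -13/4*12728 = -41366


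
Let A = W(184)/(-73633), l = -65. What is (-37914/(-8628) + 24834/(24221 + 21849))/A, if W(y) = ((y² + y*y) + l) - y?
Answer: -1093877195033/203151515890 ≈ -5.3845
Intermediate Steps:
W(y) = -65 - y + 2*y² (W(y) = ((y² + y*y) - 65) - y = ((y² + y²) - 65) - y = (2*y² - 65) - y = (-65 + 2*y²) - y = -65 - y + 2*y²)
A = -67463/73633 (A = (-65 - 1*184 + 2*184²)/(-73633) = (-65 - 184 + 2*33856)*(-1/73633) = (-65 - 184 + 67712)*(-1/73633) = 67463*(-1/73633) = -67463/73633 ≈ -0.91621)
(-37914/(-8628) + 24834/(24221 + 21849))/A = (-37914/(-8628) + 24834/(24221 + 21849))/(-67463/73633) = (-37914*(-1/8628) + 24834/46070)*(-73633/67463) = (6319/1438 + 24834*(1/46070))*(-73633/67463) = (6319/1438 + 12417/23035)*(-73633/67463) = (163413811/33124330)*(-73633/67463) = -1093877195033/203151515890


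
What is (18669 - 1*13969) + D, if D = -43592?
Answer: -38892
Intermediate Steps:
(18669 - 1*13969) + D = (18669 - 1*13969) - 43592 = (18669 - 13969) - 43592 = 4700 - 43592 = -38892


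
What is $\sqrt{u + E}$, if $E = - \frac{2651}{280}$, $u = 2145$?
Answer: $\frac{\sqrt{41856430}}{140} \approx 46.212$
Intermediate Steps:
$E = - \frac{2651}{280}$ ($E = \left(-2651\right) \frac{1}{280} = - \frac{2651}{280} \approx -9.4678$)
$\sqrt{u + E} = \sqrt{2145 - \frac{2651}{280}} = \sqrt{\frac{597949}{280}} = \frac{\sqrt{41856430}}{140}$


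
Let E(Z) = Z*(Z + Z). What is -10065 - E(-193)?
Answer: -84563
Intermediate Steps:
E(Z) = 2*Z**2 (E(Z) = Z*(2*Z) = 2*Z**2)
-10065 - E(-193) = -10065 - 2*(-193)**2 = -10065 - 2*37249 = -10065 - 1*74498 = -10065 - 74498 = -84563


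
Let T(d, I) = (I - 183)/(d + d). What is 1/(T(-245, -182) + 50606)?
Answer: 98/4959461 ≈ 1.9760e-5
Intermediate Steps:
T(d, I) = (-183 + I)/(2*d) (T(d, I) = (-183 + I)/((2*d)) = (-183 + I)*(1/(2*d)) = (-183 + I)/(2*d))
1/(T(-245, -182) + 50606) = 1/((½)*(-183 - 182)/(-245) + 50606) = 1/((½)*(-1/245)*(-365) + 50606) = 1/(73/98 + 50606) = 1/(4959461/98) = 98/4959461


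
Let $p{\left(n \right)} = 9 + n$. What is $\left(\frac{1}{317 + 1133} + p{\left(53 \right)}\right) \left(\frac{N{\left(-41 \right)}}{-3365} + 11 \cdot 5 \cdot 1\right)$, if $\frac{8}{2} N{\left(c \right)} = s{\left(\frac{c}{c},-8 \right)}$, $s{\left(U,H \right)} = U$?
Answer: $\frac{66553620399}{19517000} \approx 3410.0$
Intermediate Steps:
$N{\left(c \right)} = \frac{1}{4}$ ($N{\left(c \right)} = \frac{c \frac{1}{c}}{4} = \frac{1}{4} \cdot 1 = \frac{1}{4}$)
$\left(\frac{1}{317 + 1133} + p{\left(53 \right)}\right) \left(\frac{N{\left(-41 \right)}}{-3365} + 11 \cdot 5 \cdot 1\right) = \left(\frac{1}{317 + 1133} + \left(9 + 53\right)\right) \left(\frac{1}{4 \left(-3365\right)} + 11 \cdot 5 \cdot 1\right) = \left(\frac{1}{1450} + 62\right) \left(\frac{1}{4} \left(- \frac{1}{3365}\right) + 55 \cdot 1\right) = \left(\frac{1}{1450} + 62\right) \left(- \frac{1}{13460} + 55\right) = \frac{89901}{1450} \cdot \frac{740299}{13460} = \frac{66553620399}{19517000}$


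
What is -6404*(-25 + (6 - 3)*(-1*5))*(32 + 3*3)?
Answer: 10502560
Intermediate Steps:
-6404*(-25 + (6 - 3)*(-1*5))*(32 + 3*3) = -6404*(-25 + 3*(-5))*(32 + 9) = -6404*(-25 - 15)*41 = -(-256160)*41 = -6404*(-1640) = 10502560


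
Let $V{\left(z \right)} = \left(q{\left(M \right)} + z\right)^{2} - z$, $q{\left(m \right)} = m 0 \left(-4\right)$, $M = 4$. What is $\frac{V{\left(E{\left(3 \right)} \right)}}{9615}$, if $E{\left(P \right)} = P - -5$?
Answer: $\frac{56}{9615} \approx 0.0058242$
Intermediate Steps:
$q{\left(m \right)} = 0$ ($q{\left(m \right)} = 0 \left(-4\right) = 0$)
$E{\left(P \right)} = 5 + P$ ($E{\left(P \right)} = P + 5 = 5 + P$)
$V{\left(z \right)} = z^{2} - z$ ($V{\left(z \right)} = \left(0 + z\right)^{2} - z = z^{2} - z$)
$\frac{V{\left(E{\left(3 \right)} \right)}}{9615} = \frac{\left(5 + 3\right) \left(-1 + \left(5 + 3\right)\right)}{9615} = 8 \left(-1 + 8\right) \frac{1}{9615} = 8 \cdot 7 \cdot \frac{1}{9615} = 56 \cdot \frac{1}{9615} = \frac{56}{9615}$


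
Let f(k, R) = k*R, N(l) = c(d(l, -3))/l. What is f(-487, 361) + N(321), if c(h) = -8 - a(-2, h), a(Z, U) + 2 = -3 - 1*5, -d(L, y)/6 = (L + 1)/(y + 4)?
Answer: -56434045/321 ≈ -1.7581e+5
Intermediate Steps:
d(L, y) = -6*(1 + L)/(4 + y) (d(L, y) = -6*(L + 1)/(y + 4) = -6*(1 + L)/(4 + y))
a(Z, U) = -10 (a(Z, U) = -2 + (-3 - 1*5) = -2 + (-3 - 5) = -2 - 8 = -10)
c(h) = 2 (c(h) = -8 - 1*(-10) = -8 + 10 = 2)
N(l) = 2/l
f(k, R) = R*k
f(-487, 361) + N(321) = 361*(-487) + 2/321 = -175807 + 2*(1/321) = -175807 + 2/321 = -56434045/321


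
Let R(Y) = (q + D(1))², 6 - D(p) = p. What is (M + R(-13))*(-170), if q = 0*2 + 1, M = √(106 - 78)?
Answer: -6120 - 340*√7 ≈ -7019.6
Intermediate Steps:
D(p) = 6 - p
M = 2*√7 (M = √28 = 2*√7 ≈ 5.2915)
q = 1 (q = 0 + 1 = 1)
R(Y) = 36 (R(Y) = (1 + (6 - 1*1))² = (1 + (6 - 1))² = (1 + 5)² = 6² = 36)
(M + R(-13))*(-170) = (2*√7 + 36)*(-170) = (36 + 2*√7)*(-170) = -6120 - 340*√7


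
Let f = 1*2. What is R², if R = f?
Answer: 4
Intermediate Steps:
f = 2
R = 2
R² = 2² = 4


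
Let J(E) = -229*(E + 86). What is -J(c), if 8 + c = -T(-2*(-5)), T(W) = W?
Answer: 15572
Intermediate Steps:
c = -18 (c = -8 - (-2)*(-5) = -8 - 1*10 = -8 - 10 = -18)
J(E) = -19694 - 229*E (J(E) = -229*(86 + E) = -(19694 + 229*E) = -19694 - 229*E)
-J(c) = -(-19694 - 229*(-18)) = -(-19694 + 4122) = -1*(-15572) = 15572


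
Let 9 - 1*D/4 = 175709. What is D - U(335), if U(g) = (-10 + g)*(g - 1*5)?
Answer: -810050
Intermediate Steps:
D = -702800 (D = 36 - 4*175709 = 36 - 702836 = -702800)
U(g) = (-10 + g)*(-5 + g) (U(g) = (-10 + g)*(g - 5) = (-10 + g)*(-5 + g))
D - U(335) = -702800 - (50 + 335² - 15*335) = -702800 - (50 + 112225 - 5025) = -702800 - 1*107250 = -702800 - 107250 = -810050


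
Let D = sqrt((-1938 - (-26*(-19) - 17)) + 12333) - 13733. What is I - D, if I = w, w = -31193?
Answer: -17460 - 3*sqrt(1102) ≈ -17560.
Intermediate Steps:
I = -31193
D = -13733 + 3*sqrt(1102) (D = sqrt((-1938 - (494 - 17)) + 12333) - 13733 = sqrt((-1938 - 1*477) + 12333) - 13733 = sqrt((-1938 - 477) + 12333) - 13733 = sqrt(-2415 + 12333) - 13733 = sqrt(9918) - 13733 = 3*sqrt(1102) - 13733 = -13733 + 3*sqrt(1102) ≈ -13633.)
I - D = -31193 - (-13733 + 3*sqrt(1102)) = -31193 + (13733 - 3*sqrt(1102)) = -17460 - 3*sqrt(1102)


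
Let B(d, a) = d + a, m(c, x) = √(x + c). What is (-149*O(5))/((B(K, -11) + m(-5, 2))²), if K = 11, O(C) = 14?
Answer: 2086/3 ≈ 695.33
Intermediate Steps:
m(c, x) = √(c + x)
B(d, a) = a + d
(-149*O(5))/((B(K, -11) + m(-5, 2))²) = (-149*14)/(((-11 + 11) + √(-5 + 2))²) = -2086/(0 + √(-3))² = -2086/(0 + I*√3)² = -2086/((I*√3)²) = -2086/(-3) = -2086*(-⅓) = 2086/3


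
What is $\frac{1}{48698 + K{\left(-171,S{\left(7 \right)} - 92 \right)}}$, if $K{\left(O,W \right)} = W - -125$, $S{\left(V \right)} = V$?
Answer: $\frac{1}{48738} \approx 2.0518 \cdot 10^{-5}$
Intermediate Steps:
$K{\left(O,W \right)} = 125 + W$ ($K{\left(O,W \right)} = W + 125 = 125 + W$)
$\frac{1}{48698 + K{\left(-171,S{\left(7 \right)} - 92 \right)}} = \frac{1}{48698 + \left(125 + \left(7 - 92\right)\right)} = \frac{1}{48698 + \left(125 - 85\right)} = \frac{1}{48698 + 40} = \frac{1}{48738}$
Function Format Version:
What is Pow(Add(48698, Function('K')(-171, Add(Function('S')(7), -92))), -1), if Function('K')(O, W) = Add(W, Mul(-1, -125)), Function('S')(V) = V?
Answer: Rational(1, 48738) ≈ 2.0518e-5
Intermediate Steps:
Function('K')(O, W) = Add(125, W) (Function('K')(O, W) = Add(W, 125) = Add(125, W))
Pow(Add(48698, Function('K')(-171, Add(Function('S')(7), -92))), -1) = Pow(Add(48698, Add(125, Add(7, -92))), -1) = Pow(Add(48698, Add(125, -85)), -1) = Pow(Add(48698, 40), -1) = Pow(48738, -1) = Rational(1, 48738)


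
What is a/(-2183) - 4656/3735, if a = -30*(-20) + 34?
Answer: -4177346/2717835 ≈ -1.5370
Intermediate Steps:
a = 634 (a = 600 + 34 = 634)
a/(-2183) - 4656/3735 = 634/(-2183) - 4656/3735 = 634*(-1/2183) - 4656*1/3735 = -634/2183 - 1552/1245 = -4177346/2717835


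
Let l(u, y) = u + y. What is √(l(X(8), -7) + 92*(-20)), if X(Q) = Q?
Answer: I*√1839 ≈ 42.884*I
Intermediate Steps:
√(l(X(8), -7) + 92*(-20)) = √((8 - 7) + 92*(-20)) = √(1 - 1840) = √(-1839) = I*√1839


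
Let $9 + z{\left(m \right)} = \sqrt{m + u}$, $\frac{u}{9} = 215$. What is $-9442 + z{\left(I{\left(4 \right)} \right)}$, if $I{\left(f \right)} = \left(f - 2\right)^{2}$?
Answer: $-9451 + \sqrt{1939} \approx -9407.0$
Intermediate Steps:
$u = 1935$ ($u = 9 \cdot 215 = 1935$)
$I{\left(f \right)} = \left(-2 + f\right)^{2}$
$z{\left(m \right)} = -9 + \sqrt{1935 + m}$ ($z{\left(m \right)} = -9 + \sqrt{m + 1935} = -9 + \sqrt{1935 + m}$)
$-9442 + z{\left(I{\left(4 \right)} \right)} = -9442 - \left(9 - \sqrt{1935 + \left(-2 + 4\right)^{2}}\right) = -9442 - \left(9 - \sqrt{1935 + 2^{2}}\right) = -9442 - \left(9 - \sqrt{1935 + 4}\right) = -9442 - \left(9 - \sqrt{1939}\right) = -9451 + \sqrt{1939}$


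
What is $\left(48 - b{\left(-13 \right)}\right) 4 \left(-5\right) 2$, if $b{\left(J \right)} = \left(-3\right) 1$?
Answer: $-2040$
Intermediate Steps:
$b{\left(J \right)} = -3$
$\left(48 - b{\left(-13 \right)}\right) 4 \left(-5\right) 2 = \left(48 - -3\right) 4 \left(-5\right) 2 = \left(48 + 3\right) \left(\left(-20\right) 2\right) = 51 \left(-40\right) = -2040$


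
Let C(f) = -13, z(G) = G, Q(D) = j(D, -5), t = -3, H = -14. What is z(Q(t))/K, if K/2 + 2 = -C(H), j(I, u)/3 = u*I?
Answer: 45/22 ≈ 2.0455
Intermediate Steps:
j(I, u) = 3*I*u (j(I, u) = 3*(u*I) = 3*(I*u) = 3*I*u)
Q(D) = -15*D (Q(D) = 3*D*(-5) = -15*D)
K = 22 (K = -4 + 2*(-1*(-13)) = -4 + 2*13 = -4 + 26 = 22)
z(Q(t))/K = -15*(-3)/22 = 45*(1/22) = 45/22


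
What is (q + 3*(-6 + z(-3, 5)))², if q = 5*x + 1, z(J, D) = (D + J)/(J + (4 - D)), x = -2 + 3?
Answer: 729/4 ≈ 182.25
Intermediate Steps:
x = 1
z(J, D) = (D + J)/(4 + J - D)
q = 6 (q = 5*1 + 1 = 5 + 1 = 6)
(q + 3*(-6 + z(-3, 5)))² = (6 + 3*(-6 + (5 - 3)/(4 - 3 - 1*5)))² = (6 + 3*(-6 + 2/(4 - 3 - 5)))² = (6 + 3*(-6 + 2/(-4)))² = (6 + 3*(-6 - ¼*2))² = (6 + 3*(-6 - ½))² = (6 + 3*(-13/2))² = (6 - 39/2)² = (-27/2)² = 729/4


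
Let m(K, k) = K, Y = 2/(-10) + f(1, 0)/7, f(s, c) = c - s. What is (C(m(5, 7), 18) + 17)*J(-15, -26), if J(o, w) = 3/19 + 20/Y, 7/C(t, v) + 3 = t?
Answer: -67978/57 ≈ -1192.6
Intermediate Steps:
Y = -12/35 (Y = 2/(-10) + (0 - 1*1)/7 = 2*(-⅒) + (0 - 1)*(⅐) = -⅕ - 1*⅐ = -⅕ - ⅐ = -12/35 ≈ -0.34286)
C(t, v) = 7/(-3 + t)
J(o, w) = -3316/57 (J(o, w) = 3/19 + 20/(-12/35) = 3*(1/19) + 20*(-35/12) = 3/19 - 175/3 = -3316/57)
(C(m(5, 7), 18) + 17)*J(-15, -26) = (7/(-3 + 5) + 17)*(-3316/57) = (7/2 + 17)*(-3316/57) = (41/2)*(-3316/57) = -67978/57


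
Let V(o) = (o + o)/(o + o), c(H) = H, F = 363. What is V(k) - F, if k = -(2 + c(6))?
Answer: -362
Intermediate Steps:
k = -8 (k = -(2 + 6) = -1*8 = -8)
V(o) = 1 (V(o) = (2*o)/((2*o)) = (2*o)*(1/(2*o)) = 1)
V(k) - F = 1 - 1*363 = 1 - 363 = -362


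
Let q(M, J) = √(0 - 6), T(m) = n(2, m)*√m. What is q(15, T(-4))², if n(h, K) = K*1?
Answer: -6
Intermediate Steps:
n(h, K) = K
T(m) = m^(3/2) (T(m) = m*√m = m^(3/2))
q(M, J) = I*√6 (q(M, J) = √(-6) = I*√6)
q(15, T(-4))² = (I*√6)² = -6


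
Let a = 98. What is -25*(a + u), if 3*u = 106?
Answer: -10000/3 ≈ -3333.3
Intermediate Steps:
u = 106/3 (u = (⅓)*106 = 106/3 ≈ 35.333)
-25*(a + u) = -25*(98 + 106/3) = -25*400/3 = -10000/3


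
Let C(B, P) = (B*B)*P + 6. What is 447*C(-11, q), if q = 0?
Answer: 2682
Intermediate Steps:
C(B, P) = 6 + P*B² (C(B, P) = B²*P + 6 = P*B² + 6 = 6 + P*B²)
447*C(-11, q) = 447*(6 + 0*(-11)²) = 447*(6 + 0*121) = 447*(6 + 0) = 447*6 = 2682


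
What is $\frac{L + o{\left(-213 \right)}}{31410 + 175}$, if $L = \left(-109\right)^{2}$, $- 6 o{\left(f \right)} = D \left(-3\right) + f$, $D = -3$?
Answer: $\frac{2383}{6317} \approx 0.37724$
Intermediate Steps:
$o{\left(f \right)} = - \frac{3}{2} - \frac{f}{6}$ ($o{\left(f \right)} = - \frac{\left(-3\right) \left(-3\right) + f}{6} = - \frac{9 + f}{6} = - \frac{3}{2} - \frac{f}{6}$)
$L = 11881$
$\frac{L + o{\left(-213 \right)}}{31410 + 175} = \frac{11881 - -34}{31410 + 175} = \frac{11881 + \left(- \frac{3}{2} + \frac{71}{2}\right)}{31585} = \left(11881 + 34\right) \frac{1}{31585} = 11915 \cdot \frac{1}{31585} = \frac{2383}{6317}$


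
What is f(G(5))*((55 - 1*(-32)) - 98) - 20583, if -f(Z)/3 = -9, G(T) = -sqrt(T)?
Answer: -20880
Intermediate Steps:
f(Z) = 27 (f(Z) = -3*(-9) = 27)
f(G(5))*((55 - 1*(-32)) - 98) - 20583 = 27*((55 - 1*(-32)) - 98) - 20583 = 27*((55 + 32) - 98) - 20583 = 27*(87 - 98) - 20583 = 27*(-11) - 20583 = -297 - 20583 = -20880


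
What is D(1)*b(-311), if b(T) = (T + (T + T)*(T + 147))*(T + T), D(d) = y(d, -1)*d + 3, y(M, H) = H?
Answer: -126511068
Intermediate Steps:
D(d) = 3 - d (D(d) = -d + 3 = 3 - d)
b(T) = 2*T*(T + 2*T*(147 + T)) (b(T) = (T + (2*T)*(147 + T))*(2*T) = (T + 2*T*(147 + T))*(2*T) = 2*T*(T + 2*T*(147 + T)))
D(1)*b(-311) = (3 - 1*1)*((-311)²*(590 + 4*(-311))) = (3 - 1)*(96721*(590 - 1244)) = 2*(96721*(-654)) = 2*(-63255534) = -126511068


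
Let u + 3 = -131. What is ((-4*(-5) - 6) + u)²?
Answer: 14400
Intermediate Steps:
u = -134 (u = -3 - 131 = -134)
((-4*(-5) - 6) + u)² = ((-4*(-5) - 6) - 134)² = ((20 - 6) - 134)² = (14 - 134)² = (-120)² = 14400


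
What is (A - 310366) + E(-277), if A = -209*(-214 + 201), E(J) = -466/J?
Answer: -85218307/277 ≈ -3.0765e+5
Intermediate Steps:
A = 2717 (A = -209*(-13) = 2717)
(A - 310366) + E(-277) = (2717 - 310366) - 466/(-277) = -307649 - 466*(-1/277) = -307649 + 466/277 = -85218307/277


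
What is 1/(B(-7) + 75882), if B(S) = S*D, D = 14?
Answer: 1/75784 ≈ 1.3195e-5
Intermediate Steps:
B(S) = 14*S (B(S) = S*14 = 14*S)
1/(B(-7) + 75882) = 1/(14*(-7) + 75882) = 1/(-98 + 75882) = 1/75784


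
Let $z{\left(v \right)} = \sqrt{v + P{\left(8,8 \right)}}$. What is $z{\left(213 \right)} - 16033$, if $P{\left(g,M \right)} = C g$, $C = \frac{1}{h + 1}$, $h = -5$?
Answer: $-16033 + \sqrt{211} \approx -16018.0$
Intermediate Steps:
$C = - \frac{1}{4}$ ($C = \frac{1}{-5 + 1} = \frac{1}{-4} = - \frac{1}{4} \approx -0.25$)
$P{\left(g,M \right)} = - \frac{g}{4}$
$z{\left(v \right)} = \sqrt{-2 + v}$ ($z{\left(v \right)} = \sqrt{v - 2} = \sqrt{-2 + v}$)
$z{\left(213 \right)} - 16033 = \sqrt{-2 + 213} - 16033 = \sqrt{211} - 16033 = -16033 + \sqrt{211}$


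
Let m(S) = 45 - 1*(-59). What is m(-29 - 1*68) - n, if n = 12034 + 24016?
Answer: -35946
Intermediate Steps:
m(S) = 104 (m(S) = 45 + 59 = 104)
n = 36050
m(-29 - 1*68) - n = 104 - 1*36050 = 104 - 36050 = -35946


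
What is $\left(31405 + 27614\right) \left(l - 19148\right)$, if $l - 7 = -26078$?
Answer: $-2668780161$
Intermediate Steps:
$l = -26071$ ($l = 7 - 26078 = -26071$)
$\left(31405 + 27614\right) \left(l - 19148\right) = \left(31405 + 27614\right) \left(-26071 - 19148\right) = 59019 \left(-26071 - 19148\right) = 59019 \left(-45219\right) = -2668780161$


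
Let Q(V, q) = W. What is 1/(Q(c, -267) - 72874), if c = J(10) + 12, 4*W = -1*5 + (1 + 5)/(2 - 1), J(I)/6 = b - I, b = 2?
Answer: -4/291495 ≈ -1.3722e-5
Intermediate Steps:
J(I) = 12 - 6*I (J(I) = 6*(2 - I) = 12 - 6*I)
W = 1/4 (W = (-1*5 + (1 + 5)/(2 - 1))/4 = (-5 + 6/1)/4 = (-5 + 6*1)/4 = (-5 + 6)/4 = (1/4)*1 = 1/4 ≈ 0.25000)
c = -36 (c = (12 - 6*10) + 12 = (12 - 60) + 12 = -48 + 12 = -36)
Q(V, q) = 1/4
1/(Q(c, -267) - 72874) = 1/(1/4 - 72874) = 1/(-291495/4) = -4/291495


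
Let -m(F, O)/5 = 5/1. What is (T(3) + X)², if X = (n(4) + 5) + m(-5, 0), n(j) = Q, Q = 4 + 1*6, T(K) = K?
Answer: 49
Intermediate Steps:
Q = 10 (Q = 4 + 6 = 10)
n(j) = 10
m(F, O) = -25 (m(F, O) = -25/1 = -25)
X = -10 (X = (10 + 5) - 25 = 15 - 25 = -10)
(T(3) + X)² = (3 - 10)² = (-7)² = 49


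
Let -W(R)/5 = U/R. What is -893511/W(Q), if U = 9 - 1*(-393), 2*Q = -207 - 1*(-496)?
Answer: 86074893/1340 ≈ 64235.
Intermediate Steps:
Q = 289/2 (Q = (-207 - 1*(-496))/2 = (-207 + 496)/2 = (1/2)*289 = 289/2 ≈ 144.50)
U = 402 (U = 9 + 393 = 402)
W(R) = -2010/R
-893511/W(Q) = -893511/((-2010/289/2)) = -893511/((-2010*2/289)) = -893511/(-4020/289) = -893511*(-289/4020) = 86074893/1340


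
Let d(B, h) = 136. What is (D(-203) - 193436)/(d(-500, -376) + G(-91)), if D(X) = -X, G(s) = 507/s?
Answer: -1352631/913 ≈ -1481.5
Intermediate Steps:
(D(-203) - 193436)/(d(-500, -376) + G(-91)) = (-1*(-203) - 193436)/(136 + 507/(-91)) = (203 - 193436)/(136 + 507*(-1/91)) = -193233/(136 - 39/7) = -193233/913/7 = -193233*7/913 = -1352631/913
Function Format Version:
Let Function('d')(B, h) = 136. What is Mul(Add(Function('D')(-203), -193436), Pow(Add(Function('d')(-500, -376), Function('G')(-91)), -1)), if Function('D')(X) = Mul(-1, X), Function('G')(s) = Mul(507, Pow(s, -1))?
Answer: Rational(-1352631, 913) ≈ -1481.5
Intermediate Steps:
Mul(Add(Function('D')(-203), -193436), Pow(Add(Function('d')(-500, -376), Function('G')(-91)), -1)) = Mul(Add(Mul(-1, -203), -193436), Pow(Add(136, Mul(507, Pow(-91, -1))), -1)) = Mul(Add(203, -193436), Pow(Add(136, Mul(507, Rational(-1, 91))), -1)) = Mul(-193233, Pow(Add(136, Rational(-39, 7)), -1)) = Mul(-193233, Pow(Rational(913, 7), -1)) = Mul(-193233, Rational(7, 913)) = Rational(-1352631, 913)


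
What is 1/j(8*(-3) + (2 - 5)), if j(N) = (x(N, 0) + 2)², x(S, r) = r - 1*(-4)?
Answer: 1/36 ≈ 0.027778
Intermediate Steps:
x(S, r) = 4 + r (x(S, r) = r + 4 = 4 + r)
j(N) = 36 (j(N) = ((4 + 0) + 2)² = (4 + 2)² = 6² = 36)
1/j(8*(-3) + (2 - 5)) = 1/36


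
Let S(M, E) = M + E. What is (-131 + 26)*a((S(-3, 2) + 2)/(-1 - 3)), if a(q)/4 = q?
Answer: 105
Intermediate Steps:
S(M, E) = E + M
a(q) = 4*q
(-131 + 26)*a((S(-3, 2) + 2)/(-1 - 3)) = (-131 + 26)*(4*(((2 - 3) + 2)/(-1 - 3))) = -420*(-1 + 2)/(-4) = -420*1*(-¼) = -420*(-1)/4 = -105*(-1) = 105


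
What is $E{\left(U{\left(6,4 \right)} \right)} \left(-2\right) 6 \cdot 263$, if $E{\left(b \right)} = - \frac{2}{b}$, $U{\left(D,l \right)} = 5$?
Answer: $\frac{6312}{5} \approx 1262.4$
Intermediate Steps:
$E{\left(U{\left(6,4 \right)} \right)} \left(-2\right) 6 \cdot 263 = - \frac{2}{5} \left(-2\right) 6 \cdot 263 = \left(-2\right) \frac{1}{5} \left(-2\right) 6 \cdot 263 = \left(- \frac{2}{5}\right) \left(-2\right) 6 \cdot 263 = \frac{4}{5} \cdot 6 \cdot 263 = \frac{24}{5} \cdot 263 = \frac{6312}{5}$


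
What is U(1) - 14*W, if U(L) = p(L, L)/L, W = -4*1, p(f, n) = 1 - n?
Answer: 56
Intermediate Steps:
W = -4
U(L) = (1 - L)/L
U(1) - 14*W = (1 - 1*1)/1 - 14*(-4) = 1*(1 - 1) + 56 = 1*0 + 56 = 0 + 56 = 56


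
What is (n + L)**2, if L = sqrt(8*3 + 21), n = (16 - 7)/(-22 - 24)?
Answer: 95301/2116 - 27*sqrt(5)/23 ≈ 42.413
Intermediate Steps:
n = -9/46 (n = 9/(-46) = 9*(-1/46) = -9/46 ≈ -0.19565)
L = 3*sqrt(5) (L = sqrt(24 + 21) = sqrt(45) = 3*sqrt(5) ≈ 6.7082)
(n + L)**2 = (-9/46 + 3*sqrt(5))**2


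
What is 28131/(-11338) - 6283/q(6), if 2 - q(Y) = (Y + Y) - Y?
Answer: 35562065/22676 ≈ 1568.3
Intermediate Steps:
q(Y) = 2 - Y (q(Y) = 2 - ((Y + Y) - Y) = 2 - (2*Y - Y) = 2 - Y)
28131/(-11338) - 6283/q(6) = 28131/(-11338) - 6283/(2 - 1*6) = 28131*(-1/11338) - 6283/(2 - 6) = -28131/11338 - 6283/(-4) = -28131/11338 - 6283*(-1/4) = -28131/11338 + 6283/4 = 35562065/22676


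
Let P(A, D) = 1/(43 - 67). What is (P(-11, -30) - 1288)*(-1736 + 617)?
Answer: 11530549/8 ≈ 1.4413e+6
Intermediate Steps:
P(A, D) = -1/24 (P(A, D) = 1/(-24) = -1/24)
(P(-11, -30) - 1288)*(-1736 + 617) = (-1/24 - 1288)*(-1736 + 617) = -30913/24*(-1119) = 11530549/8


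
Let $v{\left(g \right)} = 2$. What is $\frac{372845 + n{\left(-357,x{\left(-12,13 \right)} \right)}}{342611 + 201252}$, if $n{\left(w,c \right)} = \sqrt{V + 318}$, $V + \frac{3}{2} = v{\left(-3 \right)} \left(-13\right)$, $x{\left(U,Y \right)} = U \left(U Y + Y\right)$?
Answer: $\frac{372845}{543863} + \frac{\sqrt{1162}}{1087726} \approx 0.68558$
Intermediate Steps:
$x{\left(U,Y \right)} = U \left(Y + U Y\right)$
$V = - \frac{55}{2}$ ($V = - \frac{3}{2} + 2 \left(-13\right) = - \frac{3}{2} - 26 = - \frac{55}{2} \approx -27.5$)
$n{\left(w,c \right)} = \frac{\sqrt{1162}}{2}$ ($n{\left(w,c \right)} = \sqrt{- \frac{55}{2} + 318} = \sqrt{\frac{581}{2}} = \frac{\sqrt{1162}}{2}$)
$\frac{372845 + n{\left(-357,x{\left(-12,13 \right)} \right)}}{342611 + 201252} = \frac{372845 + \frac{\sqrt{1162}}{2}}{342611 + 201252} = \frac{372845 + \frac{\sqrt{1162}}{2}}{543863} = \left(372845 + \frac{\sqrt{1162}}{2}\right) \frac{1}{543863} = \frac{372845}{543863} + \frac{\sqrt{1162}}{1087726}$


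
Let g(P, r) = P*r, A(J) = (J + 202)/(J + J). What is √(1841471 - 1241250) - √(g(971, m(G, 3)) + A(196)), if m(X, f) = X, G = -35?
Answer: √600221 - I*√6660861/14 ≈ 774.74 - 184.35*I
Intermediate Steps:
A(J) = (202 + J)/(2*J) (A(J) = (202 + J)/((2*J)) = (202 + J)*(1/(2*J)) = (202 + J)/(2*J))
√(1841471 - 1241250) - √(g(971, m(G, 3)) + A(196)) = √(1841471 - 1241250) - √(971*(-35) + (½)*(202 + 196)/196) = √600221 - √(-33985 + (½)*(1/196)*398) = √600221 - √(-33985 + 199/196) = √600221 - √(-6660861/196) = √600221 - I*√6660861/14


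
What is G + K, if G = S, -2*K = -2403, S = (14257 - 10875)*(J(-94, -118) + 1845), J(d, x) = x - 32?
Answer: 11467383/2 ≈ 5.7337e+6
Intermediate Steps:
J(d, x) = -32 + x
S = 5732490 (S = (14257 - 10875)*((-32 - 118) + 1845) = 3382*(-150 + 1845) = 3382*1695 = 5732490)
K = 2403/2 (K = -½*(-2403) = 2403/2 ≈ 1201.5)
G = 5732490
G + K = 5732490 + 2403/2 = 11467383/2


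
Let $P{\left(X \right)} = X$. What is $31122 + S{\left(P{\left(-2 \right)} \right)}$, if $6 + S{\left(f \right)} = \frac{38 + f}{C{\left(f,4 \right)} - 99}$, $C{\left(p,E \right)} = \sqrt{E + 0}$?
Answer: $\frac{3018216}{97} \approx 31116.0$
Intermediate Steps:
$C{\left(p,E \right)} = \sqrt{E}$
$S{\left(f \right)} = - \frac{620}{97} - \frac{f}{97}$ ($S{\left(f \right)} = -6 + \frac{38 + f}{\sqrt{4} - 99} = -6 + \frac{38 + f}{2 - 99} = -6 + \frac{38 + f}{-97} = -6 + \left(38 + f\right) \left(- \frac{1}{97}\right) = -6 - \left(\frac{38}{97} + \frac{f}{97}\right) = - \frac{620}{97} - \frac{f}{97}$)
$31122 + S{\left(P{\left(-2 \right)} \right)} = 31122 - \frac{618}{97} = \frac{3018216}{97}$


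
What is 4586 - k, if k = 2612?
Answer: 1974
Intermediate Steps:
4586 - k = 4586 - 1*2612 = 4586 - 2612 = 1974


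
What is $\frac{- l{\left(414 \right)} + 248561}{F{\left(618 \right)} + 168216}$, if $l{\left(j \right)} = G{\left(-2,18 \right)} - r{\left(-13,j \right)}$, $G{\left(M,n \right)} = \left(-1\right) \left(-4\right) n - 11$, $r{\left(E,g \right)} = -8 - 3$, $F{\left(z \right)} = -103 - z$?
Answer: $\frac{248489}{167495} \approx 1.4836$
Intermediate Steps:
$r{\left(E,g \right)} = -11$ ($r{\left(E,g \right)} = -8 - 3 = -11$)
$G{\left(M,n \right)} = -11 + 4 n$ ($G{\left(M,n \right)} = 4 n - 11 = -11 + 4 n$)
$l{\left(j \right)} = 72$ ($l{\left(j \right)} = \left(-11 + 4 \cdot 18\right) - -11 = \left(-11 + 72\right) + 11 = 61 + 11 = 72$)
$\frac{- l{\left(414 \right)} + 248561}{F{\left(618 \right)} + 168216} = \frac{\left(-1\right) 72 + 248561}{\left(-103 - 618\right) + 168216} = \frac{-72 + 248561}{\left(-103 - 618\right) + 168216} = \frac{248489}{-721 + 168216} = \frac{248489}{167495}$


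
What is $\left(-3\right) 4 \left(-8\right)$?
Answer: $96$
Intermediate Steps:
$\left(-3\right) 4 \left(-8\right) = \left(-12\right) \left(-8\right) = 96$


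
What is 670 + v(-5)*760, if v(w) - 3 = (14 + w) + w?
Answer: 5990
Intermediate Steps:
v(w) = 17 + 2*w (v(w) = 3 + ((14 + w) + w) = 3 + (14 + 2*w) = 17 + 2*w)
670 + v(-5)*760 = 670 + (17 + 2*(-5))*760 = 670 + (17 - 10)*760 = 670 + 7*760 = 670 + 5320 = 5990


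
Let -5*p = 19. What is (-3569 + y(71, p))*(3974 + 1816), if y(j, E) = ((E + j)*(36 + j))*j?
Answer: 2935237026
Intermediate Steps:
p = -19/5 (p = -⅕*19 = -19/5 ≈ -3.8000)
y(j, E) = j*(36 + j)*(E + j) (y(j, E) = ((36 + j)*(E + j))*j = j*(36 + j)*(E + j))
(-3569 + y(71, p))*(3974 + 1816) = (-3569 + 71*(71² + 36*(-19/5) + 36*71 - 19/5*71))*(3974 + 1816) = (-3569 + 71*(5041 - 684/5 + 2556 - 1349/5))*5790 = (-3569 + 71*(35952/5))*5790 = (-3569 + 2552592/5)*5790 = (2534747/5)*5790 = 2935237026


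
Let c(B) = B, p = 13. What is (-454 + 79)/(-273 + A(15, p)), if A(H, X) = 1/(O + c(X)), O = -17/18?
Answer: 27125/19741 ≈ 1.3740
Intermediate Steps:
O = -17/18 (O = -17*1/18 = -17/18 ≈ -0.94444)
A(H, X) = 1/(-17/18 + X)
(-454 + 79)/(-273 + A(15, p)) = (-454 + 79)/(-273 + 18/(-17 + 18*13)) = -375/(-273 + 18/(-17 + 234)) = -375/(-273 + 18/217) = -375/(-59223/217) = -375*(-217/59223) = 27125/19741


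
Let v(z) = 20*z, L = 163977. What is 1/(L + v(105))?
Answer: 1/166077 ≈ 6.0213e-6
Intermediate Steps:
1/(L + v(105)) = 1/(163977 + 20*105) = 1/(163977 + 2100) = 1/166077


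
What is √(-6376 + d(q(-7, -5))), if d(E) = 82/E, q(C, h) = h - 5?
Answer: I*√159605/5 ≈ 79.901*I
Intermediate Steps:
q(C, h) = -5 + h
√(-6376 + d(q(-7, -5))) = √(-6376 + 82/(-5 - 5)) = √(-6376 + 82/(-10)) = √(-6376 + 82*(-⅒)) = √(-6376 - 41/5) = √(-31921/5) = I*√159605/5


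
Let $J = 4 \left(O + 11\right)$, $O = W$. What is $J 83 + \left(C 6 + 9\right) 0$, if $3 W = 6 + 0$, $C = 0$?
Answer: $4316$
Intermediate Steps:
$W = 2$ ($W = \frac{6 + 0}{3} = \frac{1}{3} \cdot 6 = 2$)
$O = 2$
$J = 52$ ($J = 4 \left(2 + 11\right) = 4 \cdot 13 = 52$)
$J 83 + \left(C 6 + 9\right) 0 = 52 \cdot 83 + \left(0 \cdot 6 + 9\right) 0 = 4316 + \left(0 + 9\right) 0 = 4316 + 9 \cdot 0 = 4316 + 0 = 4316$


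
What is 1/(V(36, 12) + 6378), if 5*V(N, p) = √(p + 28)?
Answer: 15945/101697206 - √10/101697206 ≈ 0.00015676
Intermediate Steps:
V(N, p) = √(28 + p)/5 (V(N, p) = √(p + 28)/5 = √(28 + p)/5)
1/(V(36, 12) + 6378) = 1/(√(28 + 12)/5 + 6378) = 1/(√40/5 + 6378) = 1/((2*√10)/5 + 6378) = 1/(2*√10/5 + 6378) = 1/(6378 + 2*√10/5)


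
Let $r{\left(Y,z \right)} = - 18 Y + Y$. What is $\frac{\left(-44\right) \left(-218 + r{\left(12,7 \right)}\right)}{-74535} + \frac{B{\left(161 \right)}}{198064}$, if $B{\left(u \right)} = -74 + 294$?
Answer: $- \frac{915313663}{3690675060} \approx -0.24801$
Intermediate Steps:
$B{\left(u \right)} = 220$
$r{\left(Y,z \right)} = - 17 Y$
$\frac{\left(-44\right) \left(-218 + r{\left(12,7 \right)}\right)}{-74535} + \frac{B{\left(161 \right)}}{198064} = \frac{\left(-44\right) \left(-218 - 204\right)}{-74535} + \frac{220}{198064} = - 44 \left(-218 - 204\right) \left(- \frac{1}{74535}\right) + 220 \cdot \frac{1}{198064} = \left(-44\right) \left(-422\right) \left(- \frac{1}{74535}\right) + \frac{55}{49516} = 18568 \left(- \frac{1}{74535}\right) + \frac{55}{49516} = - \frac{18568}{74535} + \frac{55}{49516} = - \frac{915313663}{3690675060}$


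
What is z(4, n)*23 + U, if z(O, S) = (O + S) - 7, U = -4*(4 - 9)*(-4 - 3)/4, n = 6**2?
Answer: 724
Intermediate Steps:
n = 36
U = -35 (U = -4*(-5*(-7))/4 = -140/4 = -4*35/4 = -35)
z(O, S) = -7 + O + S
z(4, n)*23 + U = (-7 + 4 + 36)*23 - 35 = 33*23 - 35 = 759 - 35 = 724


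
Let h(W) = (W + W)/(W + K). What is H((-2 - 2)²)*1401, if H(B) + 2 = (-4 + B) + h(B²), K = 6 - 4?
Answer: 721982/43 ≈ 16790.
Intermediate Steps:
K = 2
h(W) = 2*W/(2 + W) (h(W) = (W + W)/(W + 2) = (2*W)/(2 + W) = 2*W/(2 + W))
H(B) = -6 + B + 2*B²/(2 + B²) (H(B) = -2 + ((-4 + B) + 2*B²/(2 + B²)) = -2 + (-4 + B + 2*B²/(2 + B²)) = -6 + B + 2*B²/(2 + B²))
H((-2 - 2)²)*1401 = ((2*((-2 - 2)²)² + (-6 + (-2 - 2)²)*(2 + ((-2 - 2)²)²))/(2 + ((-2 - 2)²)²))*1401 = ((2*((-4)²)² + (-6 + (-4)²)*(2 + ((-4)²)²))/(2 + ((-4)²)²))*1401 = ((2*16² + (-6 + 16)*(2 + 16²))/(2 + 16²))*1401 = ((2*256 + 10*(2 + 256))/(2 + 256))*1401 = ((512 + 10*258)/258)*1401 = ((512 + 2580)/258)*1401 = ((1/258)*3092)*1401 = (1546/129)*1401 = 721982/43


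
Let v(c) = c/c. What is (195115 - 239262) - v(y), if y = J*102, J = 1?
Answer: -44148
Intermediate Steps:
y = 102 (y = 1*102 = 102)
v(c) = 1
(195115 - 239262) - v(y) = (195115 - 239262) - 1*1 = -44147 - 1 = -44148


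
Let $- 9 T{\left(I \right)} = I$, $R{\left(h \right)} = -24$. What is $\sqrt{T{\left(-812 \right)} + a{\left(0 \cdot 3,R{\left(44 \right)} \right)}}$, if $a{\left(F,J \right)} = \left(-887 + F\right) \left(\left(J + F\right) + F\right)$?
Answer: $\frac{2 \sqrt{48101}}{3} \approx 146.21$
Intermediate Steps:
$T{\left(I \right)} = - \frac{I}{9}$
$a{\left(F,J \right)} = \left(-887 + F\right) \left(J + 2 F\right)$ ($a{\left(F,J \right)} = \left(-887 + F\right) \left(\left(F + J\right) + F\right) = \left(-887 + F\right) \left(J + 2 F\right)$)
$\sqrt{T{\left(-812 \right)} + a{\left(0 \cdot 3,R{\left(44 \right)} \right)}} = \sqrt{\left(- \frac{1}{9}\right) \left(-812\right) + \left(- 1774 \cdot 0 \cdot 3 - -21288 + 2 \left(0 \cdot 3\right)^{2} + 0 \cdot 3 \left(-24\right)\right)} = \sqrt{\frac{812}{9} + \left(\left(-1774\right) 0 + 21288 + 2 \cdot 0^{2} + 0 \left(-24\right)\right)} = \sqrt{\frac{812}{9} + \left(0 + 21288 + 2 \cdot 0 + 0\right)} = \sqrt{\frac{812}{9} + \left(0 + 21288 + 0 + 0\right)} = \sqrt{\frac{812}{9} + 21288} = \sqrt{\frac{192404}{9}} = \frac{2 \sqrt{48101}}{3}$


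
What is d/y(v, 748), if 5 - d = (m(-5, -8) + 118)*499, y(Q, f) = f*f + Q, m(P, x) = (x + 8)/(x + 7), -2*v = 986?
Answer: -58877/559011 ≈ -0.10532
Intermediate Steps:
v = -493 (v = -½*986 = -493)
m(P, x) = (8 + x)/(7 + x)
y(Q, f) = Q + f² (y(Q, f) = f² + Q = Q + f²)
d = -58877 (d = 5 - ((8 - 8)/(7 - 8) + 118)*499 = 5 - (0/(-1) + 118)*499 = 5 - (-1*0 + 118)*499 = 5 - (0 + 118)*499 = 5 - 118*499 = 5 - 1*58882 = 5 - 58882 = -58877)
d/y(v, 748) = -58877/(-493 + 748²) = -58877/(-493 + 559504) = -58877/559011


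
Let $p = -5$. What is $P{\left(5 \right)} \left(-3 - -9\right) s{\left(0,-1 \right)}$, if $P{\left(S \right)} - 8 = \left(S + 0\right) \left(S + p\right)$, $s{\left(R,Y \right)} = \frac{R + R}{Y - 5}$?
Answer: $0$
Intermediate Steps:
$s{\left(R,Y \right)} = \frac{2 R}{-5 + Y}$
$P{\left(S \right)} = 8 + S \left(-5 + S\right)$ ($P{\left(S \right)} = 8 + \left(S + 0\right) \left(S - 5\right) = 8 + S \left(-5 + S\right)$)
$P{\left(5 \right)} \left(-3 - -9\right) s{\left(0,-1 \right)} = \left(8 + 5^{2} - 25\right) \left(-3 - -9\right) 2 \cdot 0 \frac{1}{-5 - 1} = \left(8 + 25 - 25\right) \left(-3 + 9\right) 2 \cdot 0 \frac{1}{-6} = 8 \cdot 6 \cdot 2 \cdot 0 \left(- \frac{1}{6}\right) = 48 \cdot 0 = 0$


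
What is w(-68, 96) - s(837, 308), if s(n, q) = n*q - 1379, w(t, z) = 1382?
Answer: -255035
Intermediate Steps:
s(n, q) = -1379 + n*q
w(-68, 96) - s(837, 308) = 1382 - (-1379 + 837*308) = 1382 - (-1379 + 257796) = 1382 - 1*256417 = 1382 - 256417 = -255035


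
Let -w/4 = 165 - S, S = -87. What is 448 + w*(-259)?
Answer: 261520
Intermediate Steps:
w = -1008 (w = -4*(165 - 1*(-87)) = -4*(165 + 87) = -4*252 = -1008)
448 + w*(-259) = 448 - 1008*(-259) = 448 + 261072 = 261520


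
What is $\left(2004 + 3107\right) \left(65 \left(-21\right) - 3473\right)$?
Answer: $-24727018$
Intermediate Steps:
$\left(2004 + 3107\right) \left(65 \left(-21\right) - 3473\right) = 5111 \left(-1365 - 3473\right) = 5111 \left(-4838\right) = -24727018$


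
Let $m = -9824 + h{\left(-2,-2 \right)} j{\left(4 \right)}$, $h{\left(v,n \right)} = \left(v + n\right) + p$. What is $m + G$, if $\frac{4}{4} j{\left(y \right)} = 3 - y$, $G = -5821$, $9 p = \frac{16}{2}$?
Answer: $- \frac{140777}{9} \approx -15642.0$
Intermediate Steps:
$p = \frac{8}{9}$ ($p = \frac{16 \cdot \frac{1}{2}}{9} = \frac{1}{9} \cdot 8 = \frac{8}{9} \approx 0.88889$)
$h{\left(v,n \right)} = \frac{8}{9} + n + v$ ($h{\left(v,n \right)} = \left(v + n\right) + \frac{8}{9} = \left(n + v\right) + \frac{8}{9} = \frac{8}{9} + n + v$)
$j{\left(y \right)} = 3 - y$
$m = - \frac{88388}{9}$ ($m = -9824 + \left(\frac{8}{9} - 2 - 2\right) \left(3 - 4\right) = -9824 - \frac{28 \left(3 - 4\right)}{9} = -9824 - - \frac{28}{9} = -9824 + \frac{28}{9} = - \frac{88388}{9} \approx -9820.9$)
$m + G = - \frac{88388}{9} - 5821 = - \frac{140777}{9}$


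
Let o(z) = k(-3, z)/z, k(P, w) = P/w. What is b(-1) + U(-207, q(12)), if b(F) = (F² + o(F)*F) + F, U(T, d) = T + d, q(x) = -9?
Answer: -213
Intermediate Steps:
o(z) = -3/z² (o(z) = (-3/z)/z = -3/z²)
b(F) = F + F² - 3/F (b(F) = (F² + (-3/F²)*F) + F = (F² - 3/F) + F = F + F² - 3/F)
b(-1) + U(-207, q(12)) = (-1 + (-1)² - 3/(-1)) + (-207 - 9) = (-1 + 1 - 3*(-1)) - 216 = (-1 + 1 + 3) - 216 = 3 - 216 = -213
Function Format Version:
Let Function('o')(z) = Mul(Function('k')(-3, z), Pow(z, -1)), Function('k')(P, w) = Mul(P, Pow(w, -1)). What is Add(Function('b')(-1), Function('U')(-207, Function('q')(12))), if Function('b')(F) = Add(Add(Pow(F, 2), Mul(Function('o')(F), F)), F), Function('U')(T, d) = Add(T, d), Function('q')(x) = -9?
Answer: -213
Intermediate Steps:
Function('o')(z) = Mul(-3, Pow(z, -2)) (Function('o')(z) = Mul(Mul(-3, Pow(z, -1)), Pow(z, -1)) = Mul(-3, Pow(z, -2)))
Function('b')(F) = Add(F, Pow(F, 2), Mul(-3, Pow(F, -1))) (Function('b')(F) = Add(Add(Pow(F, 2), Mul(Mul(-3, Pow(F, -2)), F)), F) = Add(Add(Pow(F, 2), Mul(-3, Pow(F, -1))), F) = Add(F, Pow(F, 2), Mul(-3, Pow(F, -1))))
Add(Function('b')(-1), Function('U')(-207, Function('q')(12))) = Add(Add(-1, Pow(-1, 2), Mul(-3, Pow(-1, -1))), Add(-207, -9)) = Add(Add(-1, 1, Mul(-3, -1)), -216) = Add(Add(-1, 1, 3), -216) = Add(3, -216) = -213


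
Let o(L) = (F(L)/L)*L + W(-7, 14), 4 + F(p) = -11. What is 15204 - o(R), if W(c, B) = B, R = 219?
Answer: 15205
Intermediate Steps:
F(p) = -15 (F(p) = -4 - 11 = -15)
o(L) = -1 (o(L) = (-15/L)*L + 14 = -15 + 14 = -1)
15204 - o(R) = 15204 - 1*(-1) = 15204 + 1 = 15205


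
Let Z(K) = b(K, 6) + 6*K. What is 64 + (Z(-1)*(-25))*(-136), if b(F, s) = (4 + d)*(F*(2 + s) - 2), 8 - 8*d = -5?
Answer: -211586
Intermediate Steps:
d = 13/8 (d = 1 - ⅛*(-5) = 1 + 5/8 = 13/8 ≈ 1.6250)
b(F, s) = -45/4 + 45*F*(2 + s)/8 (b(F, s) = (4 + 13/8)*(F*(2 + s) - 2) = 45*(-2 + F*(2 + s))/8 = -45/4 + 45*F*(2 + s)/8)
Z(K) = -45/4 + 51*K (Z(K) = (-45/4 + 45*K/4 + (45/8)*K*6) + 6*K = (-45/4 + 45*K/4 + 135*K/4) + 6*K = (-45/4 + 45*K) + 6*K = -45/4 + 51*K)
64 + (Z(-1)*(-25))*(-136) = 64 + ((-45/4 + 51*(-1))*(-25))*(-136) = 64 + ((-45/4 - 51)*(-25))*(-136) = 64 - 249/4*(-25)*(-136) = 64 + (6225/4)*(-136) = 64 - 211650 = -211586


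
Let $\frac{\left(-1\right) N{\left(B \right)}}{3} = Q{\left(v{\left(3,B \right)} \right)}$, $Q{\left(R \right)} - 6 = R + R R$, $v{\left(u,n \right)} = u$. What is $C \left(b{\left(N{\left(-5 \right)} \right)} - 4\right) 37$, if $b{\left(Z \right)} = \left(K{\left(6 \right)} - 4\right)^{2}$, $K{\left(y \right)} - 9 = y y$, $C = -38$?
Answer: $-2357862$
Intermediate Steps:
$Q{\left(R \right)} = 6 + R + R^{2}$ ($Q{\left(R \right)} = 6 + \left(R + R R\right) = 6 + \left(R + R^{2}\right) = 6 + R + R^{2}$)
$K{\left(y \right)} = 9 + y^{2}$ ($K{\left(y \right)} = 9 + y y = 9 + y^{2}$)
$N{\left(B \right)} = -54$ ($N{\left(B \right)} = - 3 \left(6 + 3 + 3^{2}\right) = - 3 \left(6 + 3 + 9\right) = \left(-3\right) 18 = -54$)
$b{\left(Z \right)} = 1681$ ($b{\left(Z \right)} = \left(\left(9 + 6^{2}\right) - 4\right)^{2} = \left(\left(9 + 36\right) - 4\right)^{2} = \left(45 - 4\right)^{2} = 41^{2} = 1681$)
$C \left(b{\left(N{\left(-5 \right)} \right)} - 4\right) 37 = - 38 \left(1681 - 4\right) 37 = \left(-38\right) 1677 \cdot 37 = \left(-63726\right) 37 = -2357862$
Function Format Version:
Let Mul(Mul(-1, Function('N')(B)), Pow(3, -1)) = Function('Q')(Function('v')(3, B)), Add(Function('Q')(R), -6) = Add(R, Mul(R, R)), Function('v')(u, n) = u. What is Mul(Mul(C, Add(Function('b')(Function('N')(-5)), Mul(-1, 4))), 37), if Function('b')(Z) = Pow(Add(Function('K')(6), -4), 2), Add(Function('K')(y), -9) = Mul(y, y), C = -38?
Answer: -2357862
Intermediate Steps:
Function('Q')(R) = Add(6, R, Pow(R, 2)) (Function('Q')(R) = Add(6, Add(R, Mul(R, R))) = Add(6, Add(R, Pow(R, 2))) = Add(6, R, Pow(R, 2)))
Function('K')(y) = Add(9, Pow(y, 2)) (Function('K')(y) = Add(9, Mul(y, y)) = Add(9, Pow(y, 2)))
Function('N')(B) = -54 (Function('N')(B) = Mul(-3, Add(6, 3, Pow(3, 2))) = Mul(-3, Add(6, 3, 9)) = Mul(-3, 18) = -54)
Function('b')(Z) = 1681 (Function('b')(Z) = Pow(Add(Add(9, Pow(6, 2)), -4), 2) = Pow(Add(Add(9, 36), -4), 2) = Pow(Add(45, -4), 2) = Pow(41, 2) = 1681)
Mul(Mul(C, Add(Function('b')(Function('N')(-5)), Mul(-1, 4))), 37) = Mul(Mul(-38, Add(1681, Mul(-1, 4))), 37) = Mul(Mul(-38, Add(1681, -4)), 37) = Mul(Mul(-38, 1677), 37) = Mul(-63726, 37) = -2357862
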